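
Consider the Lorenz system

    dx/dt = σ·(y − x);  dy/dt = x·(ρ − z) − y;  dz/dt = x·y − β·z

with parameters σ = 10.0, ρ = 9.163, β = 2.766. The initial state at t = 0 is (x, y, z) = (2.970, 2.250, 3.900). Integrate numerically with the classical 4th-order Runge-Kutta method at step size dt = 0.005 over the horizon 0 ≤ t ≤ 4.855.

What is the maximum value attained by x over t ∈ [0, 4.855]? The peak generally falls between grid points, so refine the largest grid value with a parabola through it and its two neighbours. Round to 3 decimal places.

max x = 6.814

t=0.000: state=(2.970, 2.250, 3.900)
step 1 (dt=0.005): k1=(-7.200, 13.381, -4.105), k2=(-6.685, 13.283, -4.018), k3=(-6.701, 13.290, -4.017), k4=(-6.200, 13.197, -3.930); state += dt/6·(k1+2k2+2k3+k4)
t=0.005: state=(2.937, 2.316, 3.880)
t=0.010: state=(2.908, 2.382, 3.861)
t=0.015: state=(2.884, 2.447, 3.842)
continuing one RK4 step at a time; state shown every 40 steps (Δt=0.2):
t=0.200: state=(3.814, 4.889, 4.050)
t=0.400: state=(6.243, 7.250, 7.434)
t=0.600: state=(6.315, 5.349, 10.972)
t=0.800: state=(4.036, 3.137, 9.408)
t=1.000: state=(3.197, 3.205, 7.014)
t=1.200: state=(3.815, 4.373, 6.043)
t=1.400: state=(5.141, 5.788, 7.107)
t=1.600: state=(5.782, 5.666, 9.188)
t=1.800: state=(4.903, 4.323, 9.364)
t=2.000: state=(4.067, 3.875, 8.067)
t=2.200: state=(4.139, 4.371, 7.176)
t=2.400: state=(4.794, 5.151, 7.441)
t=2.600: state=(5.267, 5.323, 8.455)
t=2.800: state=(5.003, 4.737, 8.865)
t=3.000: state=(4.501, 4.325, 8.334)
t=3.200: state=(4.400, 4.470, 7.746)
t=3.400: state=(4.691, 4.877, 7.728)
t=3.600: state=(4.984, 5.058, 8.195)
t=3.800: state=(4.939, 4.834, 8.514)
t=4.000: state=(4.684, 4.569, 8.344)
t=4.200: state=(4.568, 4.573, 8.012)
t=4.400: state=(4.679, 4.769, 7.921)
t=4.600: state=(4.845, 4.903, 8.119)
t=4.800: state=(4.866, 4.831, 8.321)
t=4.855: state=(4.842, 4.789, 8.338)
largest grid value and its neighbours: x(0.500)=6.81281, x(0.505)=6.81368, x(0.510)=6.81165
parabola through these three points peaks at t≈0.504 with x≈6.81373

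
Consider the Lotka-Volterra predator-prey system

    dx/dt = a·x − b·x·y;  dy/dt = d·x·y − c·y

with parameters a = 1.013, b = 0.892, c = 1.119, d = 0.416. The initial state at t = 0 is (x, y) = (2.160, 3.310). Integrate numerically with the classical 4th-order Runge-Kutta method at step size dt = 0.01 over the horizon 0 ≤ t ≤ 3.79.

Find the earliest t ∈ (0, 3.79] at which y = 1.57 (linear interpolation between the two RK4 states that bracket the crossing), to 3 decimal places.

t=0.000: state=(2.160, 3.310)
step 1 (dt=0.01): k1=(-4.189, -0.730), k2=(-4.142, -0.758), k3=(-4.142, -0.757), k4=(-4.095, -0.785); state += dt/6·(k1+2k2+2k3+k4)
t=0.010: state=(2.119, 3.302)
t=0.020: state=(2.078, 3.294)
t=0.030: state=(2.039, 3.286)
continuing one RK4 step at a time; state shown every 20 steps (Δt=0.2):
t=0.200: state=(1.493, 3.074)
t=0.400: state=(1.088, 2.732)
t=0.600: state=(0.846, 2.365)
t=0.800: state=(0.701, 2.016)
t=1.000: state=(0.617, 1.702)
t=1.090: state=(0.592, 1.574)
next step: t=1.100: state=(0.590, 1.560) — y has crossed 1.57
linear interpolation between t=1.090 (1.57383) and t=1.100 (1.56014) → t≈1.093

t = 1.093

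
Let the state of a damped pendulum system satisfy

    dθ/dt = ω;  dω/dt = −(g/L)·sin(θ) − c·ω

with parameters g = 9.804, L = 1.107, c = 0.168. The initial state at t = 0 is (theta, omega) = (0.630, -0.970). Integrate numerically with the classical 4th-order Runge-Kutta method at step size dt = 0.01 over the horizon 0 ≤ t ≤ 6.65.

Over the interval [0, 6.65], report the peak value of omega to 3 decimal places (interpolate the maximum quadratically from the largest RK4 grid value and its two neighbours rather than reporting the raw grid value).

max omega = 1.826

t=0.000: state=(0.630, -0.970)
step 1 (dt=0.01): k1=(-0.970, -5.055), k2=(-0.995, -5.016), k3=(-0.995, -5.015), k4=(-1.020, -4.975); state += dt/6·(k1+2k2+2k3+k4)
t=0.010: state=(0.620, -1.020)
t=0.020: state=(0.610, -1.069)
t=0.030: state=(0.599, -1.118)
continuing one RK4 step at a time; state shown every 25 steps (Δt=0.25):
t=0.250: state=(0.256, -1.889)
t=0.500: state=(-0.231, -1.832)
t=0.750: state=(-0.582, -0.860)
t=1.000: state=(-0.633, 0.461)
t=1.250: state=(-0.373, 1.524)
t=1.500: state=(0.063, 1.803)
t=1.750: state=(0.449, 1.151)
t=2.000: state=(0.595, -0.023)
t=2.250: state=(0.443, -1.139)
t=2.500: state=(0.075, -1.664)
t=2.750: state=(-0.315, -1.319)
t=3.000: state=(-0.530, -0.335)
t=3.250: state=(-0.473, 0.765)
t=3.500: state=(-0.182, 1.456)
t=3.750: state=(0.190, 1.382)
t=4.000: state=(0.450, 0.611)
t=4.250: state=(0.473, -0.422)
t=4.500: state=(0.259, -1.211)
t=4.750: state=(-0.078, -1.361)
t=5.000: state=(-0.361, -0.807)
t=5.250: state=(-0.450, 0.121)
t=5.500: state=(-0.309, 0.953)
t=5.750: state=(-0.017, 1.276)
t=6.000: state=(0.272, 0.931)
t=6.250: state=(0.410, 0.133)
t=6.500: state=(0.336, -0.698)
t=6.650: state=(0.204, -1.034)
largest grid value and its neighbours: omega(1.440)=1.82562, omega(1.450)=1.82582, omega(1.460)=1.82440
parabola through these three points peaks at t≈1.446 with omega≈1.82593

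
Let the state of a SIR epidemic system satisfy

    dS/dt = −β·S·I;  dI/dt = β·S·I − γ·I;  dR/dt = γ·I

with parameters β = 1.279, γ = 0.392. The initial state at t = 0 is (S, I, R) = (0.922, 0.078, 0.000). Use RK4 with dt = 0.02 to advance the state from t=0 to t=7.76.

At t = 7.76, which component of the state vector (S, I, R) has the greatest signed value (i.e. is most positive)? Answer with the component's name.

largest component: R

t=0.000: state=(0.922, 0.078, 0.000)
step 1 (dt=0.02): k1=(-0.092, 0.061, 0.031), k2=(-0.093, 0.062, 0.031), k3=(-0.093, 0.062, 0.031), k4=(-0.093, 0.062, 0.031); state += dt/6·(k1+2k2+2k3+k4)
t=0.020: state=(0.920, 0.079, 0.001)
t=0.040: state=(0.918, 0.080, 0.001)
t=0.060: state=(0.916, 0.082, 0.002)
continuing one RK4 step at a time; state shown every 25 steps (Δt=0.5):
t=0.500: state=(0.868, 0.114, 0.019)
t=1.000: state=(0.795, 0.159, 0.045)
t=1.500: state=(0.707, 0.212, 0.082)
t=2.000: state=(0.607, 0.265, 0.128)
t=2.500: state=(0.504, 0.311, 0.185)
t=3.000: state=(0.409, 0.342, 0.249)
t=3.500: state=(0.327, 0.355, 0.318)
t=4.000: state=(0.261, 0.352, 0.387)
t=4.500: state=(0.209, 0.336, 0.455)
t=5.000: state=(0.170, 0.312, 0.519)
t=5.500: state=(0.140, 0.283, 0.577)
t=6.000: state=(0.118, 0.252, 0.629)
t=6.500: state=(0.102, 0.223, 0.676)
t=7.000: state=(0.089, 0.194, 0.717)
t=7.500: state=(0.079, 0.169, 0.752)
t=7.760: state=(0.075, 0.156, 0.769)
compare at T: S=0.075, I=0.156, R=0.769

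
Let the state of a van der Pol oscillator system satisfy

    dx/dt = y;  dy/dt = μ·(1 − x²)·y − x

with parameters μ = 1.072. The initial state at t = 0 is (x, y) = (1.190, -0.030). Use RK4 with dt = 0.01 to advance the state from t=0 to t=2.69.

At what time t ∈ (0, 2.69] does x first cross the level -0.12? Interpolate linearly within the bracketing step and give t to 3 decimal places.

t=0.000: state=(1.190, -0.030)
step 1 (dt=0.01): k1=(-0.030, -1.177), k2=(-0.036, -1.174), k3=(-0.036, -1.174), k4=(-0.042, -1.171); state += dt/6·(k1+2k2+2k3+k4)
t=0.010: state=(1.190, -0.042)
t=0.020: state=(1.189, -0.053)
t=0.030: state=(1.189, -0.065)
continuing one RK4 step at a time; state shown every 10 steps (Δt=0.1):
t=0.100: state=(1.181, -0.145)
t=0.200: state=(1.161, -0.254)
t=0.300: state=(1.131, -0.358)
t=0.400: state=(1.090, -0.459)
t=0.500: state=(1.039, -0.559)
t=0.600: state=(0.978, -0.658)
t=0.700: state=(0.907, -0.761)
t=0.800: state=(0.825, -0.870)
t=0.900: state=(0.733, -0.987)
t=1.000: state=(0.628, -1.115)
t=1.100: state=(0.509, -1.258)
t=1.200: state=(0.376, -1.417)
t=1.300: state=(0.225, -1.594)
t=1.400: state=(0.056, -1.785)
t=1.490: state=(-0.112, -1.963)
next step: t=1.500: state=(-0.132, -1.983) — x has crossed -0.12
linear interpolation between t=1.490 (-0.11238) and t=1.500 (-0.13211) → t≈1.494

t = 1.494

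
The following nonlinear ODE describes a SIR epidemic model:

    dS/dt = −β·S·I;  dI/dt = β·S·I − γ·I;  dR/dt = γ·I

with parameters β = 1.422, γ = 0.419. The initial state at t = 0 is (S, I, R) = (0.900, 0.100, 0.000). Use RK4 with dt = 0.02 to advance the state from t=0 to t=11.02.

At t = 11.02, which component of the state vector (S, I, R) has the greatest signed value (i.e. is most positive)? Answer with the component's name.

t=0.000: state=(0.900, 0.100, 0.000)
step 1 (dt=0.02): k1=(-0.128, 0.086, 0.042), k2=(-0.129, 0.087, 0.042), k3=(-0.129, 0.087, 0.042), k4=(-0.130, 0.087, 0.043); state += dt/6·(k1+2k2+2k3+k4)
t=0.020: state=(0.897, 0.102, 0.001)
t=0.040: state=(0.895, 0.103, 0.002)
t=0.060: state=(0.892, 0.105, 0.003)
continuing one RK4 step at a time; state shown every 25 steps (Δt=0.5):
t=0.500: state=(0.824, 0.150, 0.026)
t=1.000: state=(0.725, 0.211, 0.064)
t=1.500: state=(0.610, 0.275, 0.115)
t=2.000: state=(0.491, 0.330, 0.178)
t=2.500: state=(0.383, 0.365, 0.252)
t=3.000: state=(0.294, 0.376, 0.330)
t=3.500: state=(0.225, 0.367, 0.408)
t=4.000: state=(0.175, 0.343, 0.482)
t=4.500: state=(0.139, 0.310, 0.551)
t=5.000: state=(0.113, 0.275, 0.612)
t=5.500: state=(0.094, 0.240, 0.666)
t=6.000: state=(0.080, 0.207, 0.713)
t=6.500: state=(0.070, 0.177, 0.753)
t=7.000: state=(0.062, 0.150, 0.787)
t=7.500: state=(0.056, 0.127, 0.816)
t=8.000: state=(0.052, 0.107, 0.841)
t=8.500: state=(0.048, 0.090, 0.862)
t=9.000: state=(0.046, 0.076, 0.879)
t=9.500: state=(0.043, 0.063, 0.893)
t=10.000: state=(0.042, 0.053, 0.905)
t=10.500: state=(0.040, 0.044, 0.916)
t=11.000: state=(0.039, 0.037, 0.924)
t=11.020: state=(0.039, 0.037, 0.924)
compare at T: S=0.039, I=0.037, R=0.924

largest component: R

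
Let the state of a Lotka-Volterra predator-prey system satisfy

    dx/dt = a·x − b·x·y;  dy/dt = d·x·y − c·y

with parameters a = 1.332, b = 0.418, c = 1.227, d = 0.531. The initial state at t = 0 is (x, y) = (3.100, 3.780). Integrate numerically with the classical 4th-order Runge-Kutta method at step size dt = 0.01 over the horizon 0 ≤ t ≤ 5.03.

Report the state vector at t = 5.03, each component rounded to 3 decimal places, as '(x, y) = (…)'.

t=0.000: state=(3.100, 3.780)
step 1 (dt=0.01): k1=(-0.769, 1.584), k2=(-0.778, 1.580), k3=(-0.778, 1.580), k4=(-0.787, 1.575); state += dt/6·(k1+2k2+2k3+k4)
t=0.010: state=(3.092, 3.796)
t=0.020: state=(3.084, 3.812)
t=0.030: state=(3.076, 3.827)
continuing one RK4 step at a time; state shown every 20 steps (Δt=0.2):
t=0.200: state=(2.913, 4.072)
t=0.400: state=(2.679, 4.289)
t=0.600: state=(2.430, 4.401)
t=0.800: state=(2.194, 4.401)
t=1.000: state=(1.989, 4.298)
t=1.200: state=(1.826, 4.116)
t=1.400: state=(1.705, 3.883)
t=1.600: state=(1.626, 3.625)
t=1.800: state=(1.585, 3.362)
t=2.000: state=(1.579, 3.111)
t=2.200: state=(1.604, 2.881)
t=2.400: state=(1.660, 2.680)
t=2.600: state=(1.744, 2.512)
t=2.800: state=(1.856, 2.379)
t=3.000: state=(1.995, 2.283)
t=3.200: state=(2.157, 2.226)
t=3.400: state=(2.339, 2.211)
t=3.600: state=(2.536, 2.241)
t=3.800: state=(2.736, 2.320)
t=4.000: state=(2.927, 2.452)
t=4.200: state=(3.089, 2.641)
t=4.400: state=(3.201, 2.888)
t=4.600: state=(3.243, 3.183)
t=4.800: state=(3.200, 3.509)
t=5.000: state=(3.073, 3.834)
t=5.030: state=(3.047, 3.880)

(x, y) = (3.047, 3.880)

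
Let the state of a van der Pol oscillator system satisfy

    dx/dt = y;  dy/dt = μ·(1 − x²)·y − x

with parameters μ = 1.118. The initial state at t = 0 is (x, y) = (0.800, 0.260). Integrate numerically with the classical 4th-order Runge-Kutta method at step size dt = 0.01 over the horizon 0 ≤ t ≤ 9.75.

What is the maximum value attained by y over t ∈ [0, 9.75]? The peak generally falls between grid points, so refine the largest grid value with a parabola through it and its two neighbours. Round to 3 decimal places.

t=0.000: state=(0.800, 0.260)
step 1 (dt=0.01): k1=(0.260, -0.695), k2=(0.257, -0.699), k3=(0.257, -0.699), k4=(0.253, -0.702); state += dt/6·(k1+2k2+2k3+k4)
t=0.010: state=(0.803, 0.253)
t=0.020: state=(0.805, 0.246)
t=0.030: state=(0.807, 0.239)
continuing one RK4 step at a time; state shown every 50 steps (Δt=0.5):
t=0.500: state=(0.833, -0.144)
t=1.000: state=(0.645, -0.618)
t=1.500: state=(0.188, -1.253)
t=2.000: state=(-0.635, -1.980)
t=2.500: state=(-1.521, -1.198)
t=3.000: state=(-1.756, 0.093)
t=3.500: state=(-1.572, 0.570)
t=4.000: state=(-1.210, 0.889)
t=4.500: state=(-0.646, 1.435)
t=5.000: state=(0.322, 2.508)
t=5.500: state=(1.600, 1.930)
t=6.000: state=(2.001, -0.021)
t=6.500: state=(1.840, -0.508)
t=7.000: state=(1.533, -0.719)
t=7.500: state=(1.105, -1.024)
t=8.000: state=(0.450, -1.690)
t=8.500: state=(-0.676, -2.767)
t=9.000: state=(-1.825, -1.243)
t=9.500: state=(-1.991, 0.234)
t=9.750: state=(-1.903, 0.446)
largest grid value and its neighbours: y(5.190)=2.76669, y(5.200)=2.76722, y(5.210)=2.76600
parabola through these three points peaks at t≈5.198 with y≈2.76725

max y = 2.767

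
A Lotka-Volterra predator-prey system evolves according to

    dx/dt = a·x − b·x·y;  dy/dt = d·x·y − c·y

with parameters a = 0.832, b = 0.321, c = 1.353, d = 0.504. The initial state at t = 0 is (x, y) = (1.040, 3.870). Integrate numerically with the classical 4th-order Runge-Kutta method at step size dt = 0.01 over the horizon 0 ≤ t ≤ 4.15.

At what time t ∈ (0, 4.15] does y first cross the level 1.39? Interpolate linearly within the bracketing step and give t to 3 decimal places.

t = 1.203

t=0.000: state=(1.040, 3.870)
step 1 (dt=0.01): k1=(-0.427, -3.208), k2=(-0.420, -3.198), k3=(-0.420, -3.198), k4=(-0.414, -3.189); state += dt/6·(k1+2k2+2k3+k4)
t=0.010: state=(1.036, 3.838)
t=0.020: state=(1.032, 3.806)
t=0.030: state=(1.028, 3.775)
continuing one RK4 step at a time; state shown every 20 steps (Δt=0.2):
t=0.200: state=(0.977, 3.267)
t=0.400: state=(0.952, 2.746)
t=0.600: state=(0.956, 2.306)
t=0.800: state=(0.986, 1.940)
t=1.000: state=(1.038, 1.639)
t=1.200: state=(1.113, 1.393)
next step: t=1.210: state=(1.117, 1.382) — y has crossed 1.39
linear interpolation between t=1.200 (1.39324) and t=1.210 (1.38227) → t≈1.203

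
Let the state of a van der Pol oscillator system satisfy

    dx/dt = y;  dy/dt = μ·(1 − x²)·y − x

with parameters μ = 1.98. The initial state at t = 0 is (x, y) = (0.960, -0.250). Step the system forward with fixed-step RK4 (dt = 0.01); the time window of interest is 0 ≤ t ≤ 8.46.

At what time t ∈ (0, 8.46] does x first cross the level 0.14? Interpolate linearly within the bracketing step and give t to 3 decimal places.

t = 0.933

t=0.000: state=(0.960, -0.250)
step 1 (dt=0.01): k1=(-0.250, -0.999), k2=(-0.255, -1.000), k3=(-0.255, -1.000), k4=(-0.260, -1.000); state += dt/6·(k1+2k2+2k3+k4)
t=0.010: state=(0.957, -0.260)
t=0.020: state=(0.955, -0.270)
t=0.030: state=(0.952, -0.280)
continuing one RK4 step at a time; state shown every 50 steps (Δt=0.5):
t=0.500: state=(0.700, -0.835)
t=0.930: state=(0.146, -1.905)
next step: t=0.940: state=(0.127, -1.943) — x has crossed 0.14
linear interpolation between t=0.930 (0.14611) and t=0.940 (0.12687) → t≈0.933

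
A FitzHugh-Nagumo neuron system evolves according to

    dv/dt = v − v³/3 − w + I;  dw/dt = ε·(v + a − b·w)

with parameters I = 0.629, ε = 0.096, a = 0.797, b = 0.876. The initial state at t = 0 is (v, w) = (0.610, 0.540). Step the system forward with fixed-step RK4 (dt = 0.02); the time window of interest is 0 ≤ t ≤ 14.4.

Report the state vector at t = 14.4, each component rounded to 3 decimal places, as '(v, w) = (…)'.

t=0.000: state=(0.610, 0.540)
step 1 (dt=0.02): k1=(0.623, 0.090), k2=(0.626, 0.090), k3=(0.626, 0.090), k4=(0.629, 0.091); state += dt/6·(k1+2k2+2k3+k4)
t=0.020: state=(0.623, 0.542)
t=0.040: state=(0.635, 0.544)
t=0.060: state=(0.648, 0.545)
continuing one RK4 step at a time; state shown every 25 steps (Δt=0.5):
t=0.500: state=(0.949, 0.592)
t=1.000: state=(1.273, 0.657)
t=1.500: state=(1.485, 0.733)
t=2.000: state=(1.575, 0.813)
t=2.500: state=(1.591, 0.891)
t=3.000: state=(1.571, 0.966)
t=3.500: state=(1.536, 1.037)
t=4.000: state=(1.493, 1.103)
t=4.500: state=(1.446, 1.164)
t=5.000: state=(1.396, 1.221)
t=5.500: state=(1.343, 1.272)
t=6.000: state=(1.288, 1.319)
t=6.500: state=(1.229, 1.361)
t=7.000: state=(1.165, 1.399)
t=7.500: state=(1.096, 1.432)
t=8.000: state=(1.019, 1.460)
t=8.500: state=(0.930, 1.483)
t=9.000: state=(0.824, 1.501)
t=9.500: state=(0.691, 1.512)
t=10.000: state=(0.513, 1.516)
t=10.500: state=(0.256, 1.510)
t=11.000: state=(-0.145, 1.488)
t=11.500: state=(-0.761, 1.444)
t=12.000: state=(-1.454, 1.369)
t=12.500: state=(-1.840, 1.271)
t=13.000: state=(-1.937, 1.167)
t=13.500: state=(-1.934, 1.065)
t=14.000: state=(-1.906, 0.968)
t=14.400: state=(-1.880, 0.895)

(v, w) = (-1.880, 0.895)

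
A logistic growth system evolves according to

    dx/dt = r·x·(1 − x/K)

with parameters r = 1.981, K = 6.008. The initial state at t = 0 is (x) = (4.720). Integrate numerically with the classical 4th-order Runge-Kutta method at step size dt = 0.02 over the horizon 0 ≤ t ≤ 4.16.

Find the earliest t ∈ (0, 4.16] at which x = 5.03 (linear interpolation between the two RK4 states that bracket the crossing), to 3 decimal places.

t = 0.171

t=0.000: state=(4.720)
step 1 (dt=0.02): k1=(2.005), k2=(1.982), k3=(1.982), k4=(1.959); state += dt/6·(k1+2k2+2k3+k4)
t=0.020: state=(4.760)
t=0.040: state=(4.798)
t=0.060: state=(4.836)
t=0.160: state=(5.012)
next step: t=0.180: state=(5.044) — x has crossed 5.03
linear interpolation between t=0.160 (5.01186) and t=0.180 (5.04435) → t≈0.171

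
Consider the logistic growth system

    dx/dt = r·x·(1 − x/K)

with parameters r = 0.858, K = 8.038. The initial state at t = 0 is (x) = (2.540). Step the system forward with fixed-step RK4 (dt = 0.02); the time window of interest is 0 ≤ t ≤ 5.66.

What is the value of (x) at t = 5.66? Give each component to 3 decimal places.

(x) = (7.905)

t=0.000: state=(2.540)
step 1 (dt=0.02): k1=(1.491), k2=(1.495), k3=(1.495), k4=(1.500); state += dt/6·(k1+2k2+2k3+k4)
t=0.020: state=(2.570)
t=0.040: state=(2.600)
t=0.060: state=(2.630)
continuing one RK4 step at a time; state shown every 10 steps (Δt=0.2):
t=0.200: state=(2.847)
t=0.400: state=(3.170)
t=0.600: state=(3.505)
t=0.800: state=(3.847)
t=1.000: state=(4.191)
t=1.200: state=(4.533)
t=1.400: state=(4.868)
t=1.600: state=(5.191)
t=1.800: state=(5.498)
t=2.000: state=(5.786)
t=2.200: state=(6.054)
t=2.400: state=(6.299)
t=2.600: state=(6.521)
t=2.800: state=(6.721)
t=3.000: state=(6.900)
t=3.200: state=(7.057)
t=3.400: state=(7.196)
t=3.600: state=(7.317)
t=3.800: state=(7.422)
t=4.000: state=(7.512)
t=4.200: state=(7.591)
t=4.400: state=(7.658)
t=4.600: state=(7.715)
t=4.800: state=(7.765)
t=5.000: state=(7.806)
t=5.200: state=(7.842)
t=5.400: state=(7.872)
t=5.600: state=(7.898)
t=5.660: state=(7.905)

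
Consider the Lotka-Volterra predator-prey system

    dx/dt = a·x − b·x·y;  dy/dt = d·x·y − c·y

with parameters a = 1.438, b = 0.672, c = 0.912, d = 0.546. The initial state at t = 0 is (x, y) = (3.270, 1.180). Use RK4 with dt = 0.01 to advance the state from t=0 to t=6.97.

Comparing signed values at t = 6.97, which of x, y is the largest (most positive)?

largest component: y

t=0.000: state=(3.270, 1.180)
step 1 (dt=0.01): k1=(2.109, 1.031), k2=(2.105, 1.042), k3=(2.105, 1.042), k4=(2.100, 1.053); state += dt/6·(k1+2k2+2k3+k4)
t=0.010: state=(3.291, 1.190)
t=0.020: state=(3.312, 1.201)
t=0.030: state=(3.333, 1.212)
continuing one RK4 step at a time; state shown every 25 steps (Δt=0.25):
t=0.250: state=(3.744, 1.519)
t=0.500: state=(3.984, 2.056)
t=0.750: state=(3.804, 2.801)
t=1.000: state=(3.179, 3.607)
t=1.250: state=(2.354, 4.190)
t=1.500: state=(1.634, 4.369)
t=1.750: state=(1.136, 4.191)
t=2.000: state=(0.829, 3.809)
t=2.250: state=(0.651, 3.351)
t=2.500: state=(0.552, 2.894)
t=2.750: state=(0.504, 2.475)
t=3.000: state=(0.492, 2.108)
t=3.250: state=(0.508, 1.796)
t=3.500: state=(0.550, 1.537)
t=3.750: state=(0.620, 1.325)
t=4.000: state=(0.722, 1.156)
t=4.250: state=(0.862, 1.024)
t=4.500: state=(1.048, 0.929)
t=4.750: state=(1.292, 0.867)
t=5.000: state=(1.605, 0.840)
t=5.250: state=(1.995, 0.854)
t=5.500: state=(2.465, 0.921)
t=5.750: state=(2.992, 1.064)
t=6.000: state=(3.515, 1.322)
t=6.250: state=(3.901, 1.750)
t=6.500: state=(3.958, 2.394)
t=6.750: state=(3.549, 3.198)
t=6.970: state=(2.884, 3.858)
compare at T: x=2.884, y=3.858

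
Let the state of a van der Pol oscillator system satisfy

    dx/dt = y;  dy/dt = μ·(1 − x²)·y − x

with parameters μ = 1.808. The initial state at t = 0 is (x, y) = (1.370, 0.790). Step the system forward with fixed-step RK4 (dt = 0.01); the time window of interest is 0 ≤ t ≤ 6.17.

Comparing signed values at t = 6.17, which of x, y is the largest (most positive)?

largest component: y

t=0.000: state=(1.370, 0.790)
step 1 (dt=0.01): k1=(0.790, -2.622), k2=(0.777, -2.621), k3=(0.777, -2.621), k4=(0.764, -2.618); state += dt/6·(k1+2k2+2k3+k4)
t=0.010: state=(1.378, 0.764)
t=0.020: state=(1.385, 0.738)
t=0.030: state=(1.393, 0.712)
continuing one RK4 step at a time; state shown every 20 steps (Δt=0.2):
t=0.200: state=(1.478, 0.304)
t=0.400: state=(1.501, -0.047)
t=0.600: state=(1.467, -0.271)
t=0.800: state=(1.397, -0.425)
t=1.000: state=(1.299, -0.550)
t=1.200: state=(1.177, -0.680)
t=1.400: state=(1.025, -0.842)
t=1.600: state=(0.835, -1.074)
t=1.800: state=(0.587, -1.437)
t=2.000: state=(0.245, -2.027)
t=2.200: state=(-0.243, -2.896)
t=2.400: state=(-0.901, -3.541)
t=2.600: state=(-1.551, -2.659)
t=2.800: state=(-1.911, -1.001)
t=3.000: state=(-2.008, -0.108)
t=3.200: state=(-1.992, 0.208)
t=3.400: state=(-1.938, 0.320)
t=3.600: state=(-1.868, 0.371)
t=3.800: state=(-1.791, 0.406)
t=4.000: state=(-1.706, 0.441)
t=4.200: state=(-1.614, 0.481)
t=4.400: state=(-1.513, 0.530)
t=4.600: state=(-1.401, 0.594)
t=4.800: state=(-1.274, 0.680)
t=5.000: state=(-1.126, 0.803)
t=5.200: state=(-0.949, 0.986)
t=5.400: state=(-0.725, 1.274)
t=5.600: state=(-0.427, 1.746)
t=5.800: state=(-0.007, 2.504)
t=6.000: state=(0.587, 3.401)
t=6.170: state=(1.187, 3.450)
compare at T: x=1.187, y=3.450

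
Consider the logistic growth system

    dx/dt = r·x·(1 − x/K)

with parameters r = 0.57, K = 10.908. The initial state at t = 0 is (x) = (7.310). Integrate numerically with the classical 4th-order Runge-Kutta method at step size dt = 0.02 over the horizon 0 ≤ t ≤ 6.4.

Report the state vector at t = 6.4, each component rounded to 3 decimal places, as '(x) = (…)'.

(x) = (10.770)

t=0.000: state=(7.310)
step 1 (dt=0.02): k1=(1.374), k2=(1.372), k3=(1.372), k4=(1.369); state += dt/6·(k1+2k2+2k3+k4)
t=0.020: state=(7.337)
t=0.040: state=(7.365)
t=0.060: state=(7.392)
continuing one RK4 step at a time; state shown every 25 steps (Δt=0.5):
t=0.500: state=(7.961)
t=1.000: state=(8.533)
t=1.500: state=(9.020)
t=2.000: state=(9.424)
t=2.500: state=(9.753)
t=3.000: state=(10.016)
t=3.500: state=(10.224)
t=4.000: state=(10.385)
t=4.500: state=(10.510)
t=5.000: state=(10.606)
t=5.500: state=(10.679)
t=6.000: state=(10.735)
t=6.400: state=(10.770)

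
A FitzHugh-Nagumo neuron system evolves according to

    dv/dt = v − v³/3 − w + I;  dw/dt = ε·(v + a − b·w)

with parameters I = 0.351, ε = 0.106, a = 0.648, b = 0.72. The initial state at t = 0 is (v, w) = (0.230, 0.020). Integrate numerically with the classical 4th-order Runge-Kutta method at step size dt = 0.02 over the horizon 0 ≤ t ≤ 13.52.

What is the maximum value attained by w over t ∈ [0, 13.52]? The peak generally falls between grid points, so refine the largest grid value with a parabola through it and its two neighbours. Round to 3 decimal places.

t=0.000: state=(0.230, 0.020)
step 1 (dt=0.02): k1=(0.557, 0.092), k2=(0.561, 0.092), k3=(0.561, 0.092), k4=(0.566, 0.093); state += dt/6·(k1+2k2+2k3+k4)
t=0.020: state=(0.241, 0.022)
t=0.040: state=(0.253, 0.024)
t=0.060: state=(0.264, 0.026)
continuing one RK4 step at a time; state shown every 25 steps (Δt=0.5):
t=0.500: state=(0.565, 0.073)
t=1.000: state=(0.991, 0.144)
t=1.500: state=(1.378, 0.235)
t=2.000: state=(1.594, 0.338)
t=2.500: state=(1.661, 0.444)
t=3.000: state=(1.655, 0.548)
t=3.500: state=(1.618, 0.646)
t=4.000: state=(1.569, 0.738)
t=4.500: state=(1.513, 0.825)
t=5.000: state=(1.454, 0.905)
t=5.500: state=(1.390, 0.978)
t=6.000: state=(1.321, 1.046)
t=6.500: state=(1.247, 1.107)
t=7.000: state=(1.165, 1.162)
t=7.500: state=(1.072, 1.211)
t=8.000: state=(0.965, 1.252)
t=8.500: state=(0.833, 1.286)
t=9.000: state=(0.664, 1.310)
t=9.500: state=(0.427, 1.324)
t=10.000: state=(0.067, 1.321)
t=10.500: state=(-0.509, 1.295)
t=11.000: state=(-1.272, 1.234)
t=11.500: state=(-1.807, 1.139)
t=12.000: state=(-1.968, 1.031)
t=12.500: state=(-1.979, 0.923)
t=13.000: state=(-1.953, 0.820)
t=13.500: state=(-1.920, 0.722)
t=13.520: state=(-1.919, 0.719)
largest grid value and its neighbours: w(9.680)=1.32495, w(9.700)=1.32496, w(9.720)=1.32494
parabola through these three points peaks at t≈9.695 with w≈1.32496

max w = 1.325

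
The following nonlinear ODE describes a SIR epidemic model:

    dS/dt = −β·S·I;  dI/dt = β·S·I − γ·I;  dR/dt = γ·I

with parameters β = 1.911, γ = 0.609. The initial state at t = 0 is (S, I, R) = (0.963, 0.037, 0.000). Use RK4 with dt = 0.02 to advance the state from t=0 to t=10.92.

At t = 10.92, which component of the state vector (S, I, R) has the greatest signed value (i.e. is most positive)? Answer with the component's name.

t=0.000: state=(0.963, 0.037, 0.000)
step 1 (dt=0.02): k1=(-0.068, 0.046, 0.023), k2=(-0.069, 0.046, 0.023), k3=(-0.069, 0.046, 0.023), k4=(-0.070, 0.047, 0.023); state += dt/6·(k1+2k2+2k3+k4)
t=0.020: state=(0.962, 0.038, 0.000)
t=0.040: state=(0.960, 0.039, 0.001)
t=0.060: state=(0.959, 0.040, 0.001)
continuing one RK4 step at a time; state shown every 25 steps (Δt=0.5):
t=0.500: state=(0.917, 0.067, 0.015)
t=1.000: state=(0.842, 0.115, 0.043)
t=1.500: state=(0.732, 0.181, 0.087)
t=2.000: state=(0.595, 0.251, 0.153)
t=2.500: state=(0.455, 0.306, 0.239)
t=3.000: state=(0.335, 0.328, 0.336)
t=3.500: state=(0.246, 0.319, 0.436)
t=4.000: state=(0.183, 0.288, 0.528)
t=4.500: state=(0.142, 0.248, 0.610)
t=5.000: state=(0.114, 0.206, 0.679)
t=5.500: state=(0.096, 0.168, 0.736)
t=6.000: state=(0.083, 0.135, 0.782)
t=6.500: state=(0.074, 0.107, 0.819)
t=7.000: state=(0.067, 0.085, 0.848)
t=7.500: state=(0.063, 0.066, 0.871)
t=8.000: state=(0.059, 0.052, 0.889)
t=8.500: state=(0.057, 0.040, 0.903)
t=9.000: state=(0.055, 0.031, 0.914)
t=9.500: state=(0.053, 0.024, 0.922)
t=10.000: state=(0.052, 0.019, 0.929)
t=10.500: state=(0.051, 0.015, 0.934)
t=10.920: state=(0.051, 0.012, 0.937)
compare at T: S=0.051, I=0.012, R=0.937

largest component: R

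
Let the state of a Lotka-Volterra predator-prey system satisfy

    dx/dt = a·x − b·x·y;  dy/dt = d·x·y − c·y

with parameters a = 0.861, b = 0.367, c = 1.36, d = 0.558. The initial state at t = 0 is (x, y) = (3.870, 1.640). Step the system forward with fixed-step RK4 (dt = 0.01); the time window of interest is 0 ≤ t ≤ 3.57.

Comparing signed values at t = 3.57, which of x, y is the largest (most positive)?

largest component: y

t=0.000: state=(3.870, 1.640)
step 1 (dt=0.01): k1=(1.003, 1.311), k2=(0.995, 1.321), k3=(0.995, 1.321), k4=(0.987, 1.331); state += dt/6·(k1+2k2+2k3+k4)
t=0.010: state=(3.880, 1.653)
t=0.020: state=(3.890, 1.667)
t=0.030: state=(3.899, 1.680)
continuing one RK4 step at a time; state shown every 20 steps (Δt=0.2):
t=0.200: state=(4.033, 1.943)
t=0.400: state=(4.097, 2.333)
t=0.600: state=(4.033, 2.801)
t=0.800: state=(3.828, 3.313)
t=1.000: state=(3.501, 3.803)
t=1.200: state=(3.099, 4.189)
t=1.400: state=(2.682, 4.406)
t=1.600: state=(2.301, 4.430)
t=1.800: state=(1.983, 4.284)
t=2.000: state=(1.736, 4.014)
t=2.200: state=(1.555, 3.673)
t=2.400: state=(1.430, 3.304)
t=2.600: state=(1.351, 2.938)
t=2.800: state=(1.310, 2.596)
t=3.000: state=(1.301, 2.288)
t=3.200: state=(1.320, 2.017)
t=3.400: state=(1.365, 1.784)
t=3.570: state=(1.421, 1.616)
compare at T: x=1.421, y=1.616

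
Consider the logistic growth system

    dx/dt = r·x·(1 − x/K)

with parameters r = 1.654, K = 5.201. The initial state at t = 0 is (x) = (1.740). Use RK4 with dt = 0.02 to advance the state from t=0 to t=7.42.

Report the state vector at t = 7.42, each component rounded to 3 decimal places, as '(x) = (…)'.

(x) = (5.201)

t=0.000: state=(1.740)
step 1 (dt=0.02): k1=(1.915), k2=(1.926), k3=(1.926), k4=(1.936); state += dt/6·(k1+2k2+2k3+k4)
t=0.020: state=(1.779)
t=0.040: state=(1.817)
t=0.060: state=(1.857)
continuing one RK4 step at a time; state shown every 25 steps (Δt=0.5):
t=0.500: state=(2.781)
t=1.000: state=(3.768)
t=1.500: state=(4.459)
t=2.000: state=(4.848)
t=2.500: state=(5.041)
t=3.000: state=(5.130)
t=3.500: state=(5.170)
t=4.000: state=(5.187)
t=4.500: state=(5.195)
t=5.000: state=(5.198)
t=5.500: state=(5.200)
t=6.000: state=(5.200)
t=6.500: state=(5.201)
t=7.000: state=(5.201)
t=7.420: state=(5.201)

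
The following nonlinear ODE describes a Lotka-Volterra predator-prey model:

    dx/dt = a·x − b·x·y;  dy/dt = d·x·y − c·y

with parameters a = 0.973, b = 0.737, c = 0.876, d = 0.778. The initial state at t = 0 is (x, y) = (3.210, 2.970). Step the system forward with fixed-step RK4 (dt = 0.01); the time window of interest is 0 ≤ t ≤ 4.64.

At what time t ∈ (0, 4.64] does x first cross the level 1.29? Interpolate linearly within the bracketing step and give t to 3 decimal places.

t = 0.481

t=0.000: state=(3.210, 2.970)
step 1 (dt=0.01): k1=(-3.903, 4.815), k2=(-3.936, 4.809), k3=(-3.936, 4.809), k4=(-3.968, 4.801); state += dt/6·(k1+2k2+2k3+k4)
t=0.010: state=(3.171, 3.018)
t=0.020: state=(3.131, 3.066)
t=0.030: state=(3.090, 3.114)
continuing one RK4 step at a time; state shown every 20 steps (Δt=0.2):
t=0.200: state=(2.353, 3.847)
t=0.400: state=(1.552, 4.365)
t=0.480: state=(1.293, 4.445)
next step: t=0.490: state=(1.264, 4.450) — x has crossed 1.29
linear interpolation between t=0.480 (1.29331) and t=0.490 (1.26384) → t≈0.481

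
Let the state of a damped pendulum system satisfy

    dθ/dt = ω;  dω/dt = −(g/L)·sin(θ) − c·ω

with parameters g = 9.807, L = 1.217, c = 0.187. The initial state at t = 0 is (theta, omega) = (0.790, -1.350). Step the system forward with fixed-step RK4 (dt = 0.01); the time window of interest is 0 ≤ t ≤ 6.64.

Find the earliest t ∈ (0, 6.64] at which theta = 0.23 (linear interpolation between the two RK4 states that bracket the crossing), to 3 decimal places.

t=0.000: state=(0.790, -1.350)
step 1 (dt=0.01): k1=(-1.350, -5.472), k2=(-1.377, -5.428), k3=(-1.377, -5.428), k4=(-1.404, -5.383); state += dt/6·(k1+2k2+2k3+k4)
t=0.010: state=(0.776, -1.404)
t=0.020: state=(0.762, -1.458)
t=0.030: state=(0.747, -1.510)
continuing one RK4 step at a time; state shown every 25 steps (Δt=0.25):
t=0.250: state=(0.311, -2.339)
t=0.280: state=(0.240, -2.392)
next step: t=0.290: state=(0.216, -2.405) — theta has crossed 0.23
linear interpolation between t=0.280 (0.23984) and t=0.290 (0.21585) → t≈0.284

t = 0.284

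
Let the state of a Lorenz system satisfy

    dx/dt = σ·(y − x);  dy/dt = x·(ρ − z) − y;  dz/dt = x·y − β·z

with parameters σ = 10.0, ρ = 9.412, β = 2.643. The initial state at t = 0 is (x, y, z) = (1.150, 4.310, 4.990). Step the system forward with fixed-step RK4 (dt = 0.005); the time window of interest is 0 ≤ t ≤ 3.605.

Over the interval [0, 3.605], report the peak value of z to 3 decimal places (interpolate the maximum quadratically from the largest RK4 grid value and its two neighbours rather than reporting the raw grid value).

max z = 11.045

t=0.000: state=(1.150, 4.310, 4.990)
step 1 (dt=0.005): k1=(31.600, 0.775, -8.232), k2=(30.829, 1.148, -7.835), k3=(30.858, 1.137, -7.845), k4=(30.114, 1.503, -7.456); state += dt/6·(k1+2k2+2k3+k4)
t=0.005: state=(1.304, 4.316, 4.951)
t=0.010: state=(1.451, 4.325, 4.915)
t=0.015: state=(1.592, 4.338, 4.884)
continuing one RK4 step at a time; state shown every 40 steps (Δt=0.2):
t=0.200: state=(4.778, 6.115, 5.708)
t=0.400: state=(6.593, 6.751, 9.698)
t=0.600: state=(5.229, 4.088, 10.800)
t=0.800: state=(3.507, 3.061, 8.550)
t=1.000: state=(3.386, 3.652, 6.740)
t=1.200: state=(4.362, 5.010, 6.599)
t=1.400: state=(5.543, 5.922, 8.318)
t=1.600: state=(5.462, 5.033, 9.776)
t=1.800: state=(4.422, 3.971, 9.106)
t=2.000: state=(3.970, 3.976, 7.847)
t=2.200: state=(4.345, 4.670, 7.396)
t=2.400: state=(5.023, 5.301, 8.076)
t=2.600: state=(5.210, 5.100, 9.007)
t=2.800: state=(4.746, 4.469, 8.988)
t=3.000: state=(4.356, 4.276, 8.314)
t=3.200: state=(4.437, 4.579, 7.892)
t=3.400: state=(4.794, 4.969, 8.108)
t=3.600: state=(4.989, 4.988, 8.623)
t=3.605: state=(4.988, 4.983, 8.633)
largest grid value and its neighbours: z(0.530)=11.04255, z(0.535)=11.04517, z(0.540)=11.04438
parabola through these three points peaks at t≈0.536 with z≈11.04530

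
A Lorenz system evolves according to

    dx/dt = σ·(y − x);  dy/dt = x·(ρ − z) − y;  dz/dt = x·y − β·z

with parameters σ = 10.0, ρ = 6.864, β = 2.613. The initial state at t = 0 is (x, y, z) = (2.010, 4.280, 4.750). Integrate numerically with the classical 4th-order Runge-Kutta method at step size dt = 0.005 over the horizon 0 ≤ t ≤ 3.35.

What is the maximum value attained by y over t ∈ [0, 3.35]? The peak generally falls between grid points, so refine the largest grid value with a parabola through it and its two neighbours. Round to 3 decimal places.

t=0.000: state=(2.010, 4.280, 4.750)
step 1 (dt=0.005): k1=(22.700, -0.031, -3.809), k2=(22.132, 0.109, -3.541), k3=(22.149, 0.104, -3.548), k4=(21.598, 0.240, -3.287); state += dt/6·(k1+2k2+2k3+k4)
t=0.005: state=(2.121, 4.281, 4.732)
t=0.010: state=(2.226, 4.282, 4.717)
t=0.015: state=(2.326, 4.285, 4.704)
continuing one RK4 step at a time; state shown every 40 steps (Δt=0.2):
t=0.200: state=(4.211, 4.730, 5.257)
t=0.400: state=(4.677, 4.637, 6.500)
t=0.600: state=(4.218, 3.878, 6.813)
t=0.800: state=(3.616, 3.401, 6.196)
t=1.000: state=(3.424, 3.442, 5.506)
t=1.200: state=(3.629, 3.796, 5.246)
t=1.400: state=(3.991, 4.160, 5.500)
t=1.600: state=(4.205, 4.236, 5.985)
t=1.800: state=(4.115, 4.010, 6.236)
t=2.000: state=(3.879, 3.769, 6.101)
t=2.200: state=(3.737, 3.712, 5.813)
t=2.400: state=(3.771, 3.824, 5.641)
t=2.600: state=(3.906, 3.977, 5.685)
t=2.800: state=(4.013, 4.042, 5.860)
t=3.000: state=(4.011, 3.984, 5.992)
t=3.200: state=(3.930, 3.885, 5.983)
t=3.350: state=(3.871, 3.841, 5.909)
largest grid value and its neighbours: y(0.280)=4.81895, y(0.285)=4.81898, y(0.290)=4.81831
parabola through these three points peaks at t≈0.283 with y≈4.81905

max y = 4.819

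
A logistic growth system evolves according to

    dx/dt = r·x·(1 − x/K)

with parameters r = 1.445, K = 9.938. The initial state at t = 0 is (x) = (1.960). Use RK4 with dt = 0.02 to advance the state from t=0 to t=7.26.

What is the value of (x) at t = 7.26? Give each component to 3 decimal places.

t=0.000: state=(1.960)
step 1 (dt=0.02): k1=(2.274), k2=(2.293), k3=(2.294), k4=(2.313); state += dt/6·(k1+2k2+2k3+k4)
t=0.020: state=(2.006)
t=0.040: state=(2.053)
t=0.060: state=(2.100)
continuing one RK4 step at a time; state shown every 25 steps (Δt=0.5):
t=0.500: state=(3.339)
t=1.000: state=(5.071)
t=1.500: state=(6.779)
t=2.000: state=(8.105)
t=2.500: state=(8.954)
t=3.000: state=(9.435)
t=3.500: state=(9.687)
t=4.000: state=(9.815)
t=4.500: state=(9.878)
t=5.000: state=(9.909)
t=5.500: state=(9.924)
t=6.000: state=(9.931)
t=6.500: state=(9.935)
t=7.000: state=(9.936)
t=7.260: state=(9.937)

(x) = (9.937)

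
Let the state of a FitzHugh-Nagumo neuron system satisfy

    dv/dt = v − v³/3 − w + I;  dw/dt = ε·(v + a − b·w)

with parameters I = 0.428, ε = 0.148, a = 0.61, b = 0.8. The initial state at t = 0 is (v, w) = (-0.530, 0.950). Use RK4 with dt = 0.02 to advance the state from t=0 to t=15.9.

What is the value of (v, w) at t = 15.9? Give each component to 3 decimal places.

(v, w) = (1.669, 0.207)

t=0.000: state=(-0.530, 0.950)
step 1 (dt=0.02): k1=(-1.002, -0.101), k2=(-1.009, -0.102), k3=(-1.009, -0.102), k4=(-1.015, -0.103); state += dt/6·(k1+2k2+2k3+k4)
t=0.020: state=(-0.550, 0.948)
t=0.040: state=(-0.571, 0.946)
t=0.060: state=(-0.591, 0.944)
continuing one RK4 step at a time; state shown every 50 steps (Δt=1):
t=1.000: state=(-1.543, 0.779)
t=2.000: state=(-1.787, 0.537)
t=3.000: state=(-1.722, 0.316)
t=4.000: state=(-1.625, 0.132)
t=5.000: state=(-1.524, -0.017)
t=6.000: state=(-1.423, -0.135)
t=7.000: state=(-1.322, -0.226)
t=8.000: state=(-1.218, -0.293)
t=9.000: state=(-1.110, -0.338)
t=10.000: state=(-0.993, -0.362)
t=11.000: state=(-0.860, -0.365)
t=12.000: state=(-0.694, -0.348)
t=13.000: state=(-0.450, -0.305)
t=14.000: state=(0.004, -0.220)
t=15.000: state=(0.945, -0.049)
t=15.900: state=(1.669, 0.207)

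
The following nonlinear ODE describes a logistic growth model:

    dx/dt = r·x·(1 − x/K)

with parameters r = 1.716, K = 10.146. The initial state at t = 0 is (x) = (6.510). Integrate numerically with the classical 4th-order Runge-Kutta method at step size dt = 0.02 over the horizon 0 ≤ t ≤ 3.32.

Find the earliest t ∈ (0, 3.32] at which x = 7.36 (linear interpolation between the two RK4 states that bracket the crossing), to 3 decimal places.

t=0.000: state=(6.510)
step 1 (dt=0.02): k1=(4.003), k2=(3.984), k3=(3.984), k4=(3.964); state += dt/6·(k1+2k2+2k3+k4)
t=0.020: state=(6.590)
t=0.040: state=(6.669)
t=0.060: state=(6.747)
continuing one RK4 step at a time; state shown every 10 steps (Δt=0.2):
t=0.200: state=(7.266)
t=0.220: state=(7.337)
next step: t=0.240: state=(7.406) — x has crossed 7.36
linear interpolation between t=0.220 (7.33674) and t=0.240 (7.40593) → t≈0.227

t = 0.227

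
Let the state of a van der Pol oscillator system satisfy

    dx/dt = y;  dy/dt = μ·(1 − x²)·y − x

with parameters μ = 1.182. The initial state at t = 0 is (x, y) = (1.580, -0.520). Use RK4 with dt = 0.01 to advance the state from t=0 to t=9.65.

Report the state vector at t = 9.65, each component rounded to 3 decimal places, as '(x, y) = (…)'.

t=0.000: state=(1.580, -0.520)
step 1 (dt=0.01): k1=(-0.520, -0.660), k2=(-0.523, -0.657), k3=(-0.523, -0.657), k4=(-0.527, -0.654); state += dt/6·(k1+2k2+2k3+k4)
t=0.010: state=(1.575, -0.527)
t=0.020: state=(1.569, -0.533)
t=0.030: state=(1.564, -0.540)
continuing one RK4 step at a time; state shown every 50 steps (Δt=0.5):
t=0.500: state=(1.243, -0.833)
t=1.000: state=(0.715, -1.345)
t=1.500: state=(-0.204, -2.434)
t=2.000: state=(-1.527, -2.162)
t=2.500: state=(-2.002, -0.038)
t=3.000: state=(-1.859, 0.477)
t=3.500: state=(-1.570, 0.674)
t=4.000: state=(-1.172, 0.945)
t=4.500: state=(-0.572, 1.542)
t=5.000: state=(0.481, 2.717)
t=5.500: state=(1.742, 1.589)
t=6.000: state=(2.003, -0.159)
t=6.500: state=(1.812, -0.524)
t=7.000: state=(1.503, -0.716)
t=7.500: state=(1.077, -1.025)
t=8.000: state=(0.414, -1.732)
t=8.500: state=(-0.753, -2.855)
t=9.000: state=(-1.871, -1.069)
t=9.500: state=(-1.982, 0.277)
t=9.650: state=(-1.930, 0.399)

(x, y) = (-1.930, 0.399)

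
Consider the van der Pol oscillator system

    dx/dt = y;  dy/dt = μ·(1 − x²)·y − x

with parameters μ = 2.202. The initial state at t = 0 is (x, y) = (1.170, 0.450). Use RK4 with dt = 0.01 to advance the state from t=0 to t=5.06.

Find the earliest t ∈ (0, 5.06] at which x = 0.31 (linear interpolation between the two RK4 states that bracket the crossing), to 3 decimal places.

t=0.000: state=(1.170, 0.450)
step 1 (dt=0.01): k1=(0.450, -1.536), k2=(0.442, -1.537), k3=(0.442, -1.537), k4=(0.435, -1.537); state += dt/6·(k1+2k2+2k3+k4)
t=0.010: state=(1.174, 0.435)
t=0.020: state=(1.179, 0.419)
t=0.030: state=(1.183, 0.404)
continuing one RK4 step at a time; state shown every 20 steps (Δt=0.2):
t=0.200: state=(1.230, 0.151)
t=0.400: state=(1.234, -0.101)
t=0.600: state=(1.193, -0.301)
t=0.800: state=(1.115, -0.476)
t=1.000: state=(1.002, -0.658)
t=1.200: state=(0.848, -0.892)
t=1.400: state=(0.637, -1.248)
t=1.600: state=(0.333, -1.855)
t=1.610: state=(0.314, -1.895)
next step: t=1.620: state=(0.295, -1.937) — x has crossed 0.31
linear interpolation between t=1.610 (0.31388) and t=1.620 (0.29472) → t≈1.612

t = 1.612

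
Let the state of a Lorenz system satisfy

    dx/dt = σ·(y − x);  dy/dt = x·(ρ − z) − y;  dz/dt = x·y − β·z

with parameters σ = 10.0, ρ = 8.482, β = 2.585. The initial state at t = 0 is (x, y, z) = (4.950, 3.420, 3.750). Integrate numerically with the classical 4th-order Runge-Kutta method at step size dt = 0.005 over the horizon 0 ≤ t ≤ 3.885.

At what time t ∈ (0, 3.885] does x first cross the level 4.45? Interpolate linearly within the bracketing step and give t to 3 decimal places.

t=0.000: state=(4.950, 3.420, 3.750)
step 1 (dt=0.005): k1=(-15.300, 20.003, 7.235), k2=(-14.417, 19.684, 7.303), k3=(-14.447, 19.694, 7.307), k4=(-13.593, 19.385, 7.374); state += dt/6·(k1+2k2+2k3+k4)
t=0.005: state=(4.878, 3.518, 3.787)
t=0.010: state=(4.814, 3.614, 3.824)
t=0.015: state=(4.758, 3.707, 3.862)
continuing one RK4 step at a time; state shown every 40 steps (Δt=0.2):
t=0.200: state=(5.245, 5.999, 5.991)
t=0.400: state=(5.956, 5.689, 9.126)
t=0.600: state=(4.542, 3.692, 9.237)
t=0.610: state=(4.458, 3.623, 9.164)
next step: t=0.615: state=(4.416, 3.591, 9.125) — x has crossed 4.45
linear interpolation between t=0.610 (4.45789) and t=0.615 (4.41638) → t≈0.611

t = 0.611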